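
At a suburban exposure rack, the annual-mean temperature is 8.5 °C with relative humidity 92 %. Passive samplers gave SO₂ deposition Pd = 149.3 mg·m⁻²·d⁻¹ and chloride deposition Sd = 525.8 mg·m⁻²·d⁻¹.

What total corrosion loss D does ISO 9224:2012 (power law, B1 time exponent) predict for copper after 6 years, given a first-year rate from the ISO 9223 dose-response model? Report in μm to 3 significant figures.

copper: temperature factor f = +0.126·(-1.5) = -0.1890
  Pd branch = 0.0053·Pd^0.26·e^(0.059·RH+f) = 3.671 μm/a
  Cl⁻ term: 0.01025·525.8^0.27·exp(0.036·92+0.049·8.5) = 2.315
  sum: 3.671 + 2.315 → r_corr = 5.986 μm/a
ISO 9224: D(t) = r_corr · t^b with b = 0.667 (copper, B1)
  D(6) = 5.986 × 6^0.667 = 5.986 × 3.304 = 19.78 μm

D(6) = 19.8 μm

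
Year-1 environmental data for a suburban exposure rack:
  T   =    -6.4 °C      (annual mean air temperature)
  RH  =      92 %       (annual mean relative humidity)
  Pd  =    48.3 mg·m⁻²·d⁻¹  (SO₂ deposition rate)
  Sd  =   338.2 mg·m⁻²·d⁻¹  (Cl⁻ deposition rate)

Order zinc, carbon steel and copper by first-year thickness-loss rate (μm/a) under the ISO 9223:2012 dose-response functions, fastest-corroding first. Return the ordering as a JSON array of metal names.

zinc: T≤10 °C ⇒ hinge +0.038·(-6.4−10) = -0.6232
  Pd branch = 0.0129·Pd^0.44·e^(0.046·RH+f) = 2.623 μm/a
  Cl⁻ term: 0.0175·338.2^0.57·exp(0.008·92+0.085·-6.4) = 0.5862
  r_corr = 2.623 + 0.5862 = 3.209 μm/a
carbon steel: f(T) = +0.150·(T−10) [T≤10 °C] = -2.4600
  Pd branch = 1.77·Pd^0.52·e^(0.02·RH+f) = 7.151 μm/a
  Cl⁻ term: 0.102·338.2^0.62·exp(0.033·92+0.04·-6.4) = 60.82
  sum: 7.151 + 60.82 → r_corr = 67.97 μm/a
copper: f(T) = +0.126·(T−10) [T≤10 °C] = -2.0664
  SO₂ term: 0.0053·48.3^0.26·exp(0.059·92-2.0664) = 0.4188
  Cl⁻ term: 0.01025·338.2^0.27·exp(0.036·92+0.049·-6.4) = 0.9904
  sum: 0.4188 + 0.9904 → r_corr = 1.409 μm/a
Ordering by μm/a: carbon steel (68) > zinc (3.21) > copper (1.41)

["carbon steel", "zinc", "copper"]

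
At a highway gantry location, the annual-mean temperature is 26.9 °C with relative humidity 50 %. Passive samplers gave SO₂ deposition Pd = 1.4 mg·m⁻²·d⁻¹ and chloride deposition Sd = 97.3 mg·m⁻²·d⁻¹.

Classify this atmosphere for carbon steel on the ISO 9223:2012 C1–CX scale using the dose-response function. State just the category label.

C3

carbon steel: temperature factor f = -0.054·(16.9) = -0.9126
  SO₂ term: 1.77·1.4^0.52·exp(0.02·50-0.9126) = 2.301
  Cl⁻ term: 0.102·97.3^0.62·exp(0.033·50+0.04·26.9) = 26.61
  sum: 2.301 + 26.61 → r_corr = 28.92 μm/a
Category bounds: 25…50 μm/a bracket r_corr ⇒ C3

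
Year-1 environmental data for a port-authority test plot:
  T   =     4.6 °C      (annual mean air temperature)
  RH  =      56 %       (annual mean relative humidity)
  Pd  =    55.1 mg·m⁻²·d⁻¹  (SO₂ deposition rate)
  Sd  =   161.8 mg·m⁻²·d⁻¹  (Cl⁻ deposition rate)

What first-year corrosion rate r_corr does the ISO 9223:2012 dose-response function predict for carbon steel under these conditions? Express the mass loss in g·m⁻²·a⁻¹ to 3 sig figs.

r_corr = 295 g·m⁻²·a⁻¹

carbon steel: temperature factor f = +0.150·(-5.4) = -0.8100
  Pd branch = 1.77·Pd^0.52·e^(0.02·RH+f) = 19.41 μm/a
  Cl⁻ term: 0.102·161.8^0.62·exp(0.033·56+0.04·4.6) = 18.22
  sum: 19.41 + 18.22 → r_corr = 37.63 μm/a
Convert to mass loss: 37.63 μm/a × 7.85 g/cm³ = 295.4 g·m⁻²·a⁻¹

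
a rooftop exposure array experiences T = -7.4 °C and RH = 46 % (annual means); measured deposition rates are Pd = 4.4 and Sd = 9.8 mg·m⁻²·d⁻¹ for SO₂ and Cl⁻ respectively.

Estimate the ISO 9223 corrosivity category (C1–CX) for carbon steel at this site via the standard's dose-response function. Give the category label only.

carbon steel: f(T) = +0.150·(T−10) [T≤10 °C] = -2.6100
  SO₂ term: 1.77·4.4^0.52·exp(0.02·46-2.6100) = 0.7057
  Sd branch = 0.102·Sd^0.62·e^(0.033·RH+0.04·T) = 1.425 μm/a
  r_corr = 0.7057 + 1.425 = 2.131 μm/a
2.13 μm/a falls in (1.3, 25] for carbon steel → category C2

C2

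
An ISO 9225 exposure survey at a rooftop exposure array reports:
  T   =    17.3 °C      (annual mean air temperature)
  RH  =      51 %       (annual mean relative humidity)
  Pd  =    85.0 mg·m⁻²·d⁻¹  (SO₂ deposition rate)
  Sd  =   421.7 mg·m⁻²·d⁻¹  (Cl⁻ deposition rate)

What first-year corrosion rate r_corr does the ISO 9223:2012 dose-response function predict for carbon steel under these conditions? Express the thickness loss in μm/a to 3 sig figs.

carbon steel: T>10 °C ⇒ hinge -0.054·(17.3−10) = -0.3942
  sulphur-dioxide contribution → 33.35 μm/a
  chloride contribution → 46.51 μm/a
  total first-year rate 79.86 μm/a

r_corr = 79.9 μm/a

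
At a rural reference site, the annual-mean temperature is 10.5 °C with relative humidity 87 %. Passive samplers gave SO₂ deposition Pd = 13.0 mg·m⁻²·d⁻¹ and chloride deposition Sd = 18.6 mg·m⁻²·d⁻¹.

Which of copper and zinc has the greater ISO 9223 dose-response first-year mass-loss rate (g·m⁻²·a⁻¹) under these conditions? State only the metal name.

copper: T>10 °C ⇒ hinge -0.080·(10.5−10) = -0.0400
  SO₂ term: 0.0053·13.0^0.26·exp(0.059·87-0.0400) = 1.682
  Sd branch = 0.01025·Sd^0.27·e^(0.036·RH+0.049·T) = 0.8653 μm/a
  sum: 1.682 + 0.8653 → r_corr = 2.547 μm/a
  mass loss = 2.547 μm/a × 8.96 g/cm³ = 22.82 g·m⁻²·a⁻¹
zinc: f(T) = -0.071·(T−10) [T>10 °C] = -0.0355
  Pd branch = 0.0129·Pd^0.44·e^(0.046·RH+f) = 2.105 μm/a
  Sd branch = 0.0175·Sd^0.57·e^(0.008·RH+0.085·T) = 0.4535 μm/a
  sum: 2.105 + 0.4535 → r_corr = 2.559 μm/a
  mass loss = 2.559 μm/a × 7.14 g/cm³ = 18.27 g·m⁻²·a⁻¹
Ordering by g·m⁻²·a⁻¹: copper (22.8) > zinc (18.3)

copper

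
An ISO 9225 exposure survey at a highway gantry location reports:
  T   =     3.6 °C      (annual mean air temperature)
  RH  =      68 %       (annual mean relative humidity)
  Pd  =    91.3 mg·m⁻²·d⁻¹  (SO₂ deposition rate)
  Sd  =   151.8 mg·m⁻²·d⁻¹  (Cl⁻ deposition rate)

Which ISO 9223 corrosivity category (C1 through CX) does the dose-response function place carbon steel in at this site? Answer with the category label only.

carbon steel: temperature factor f = +0.150·(-6.4) = -0.9600
  Pd branch = 1.77·Pd^0.52·e^(0.02·RH+f) = 27.61 μm/a
  Cl⁻ term: 0.102·151.8^0.62·exp(0.033·68+0.04·3.6) = 25.01
  r_corr = 27.61 + 25.01 = 52.62 μm/a
Category bounds: 50…80 μm/a bracket r_corr ⇒ C4

C4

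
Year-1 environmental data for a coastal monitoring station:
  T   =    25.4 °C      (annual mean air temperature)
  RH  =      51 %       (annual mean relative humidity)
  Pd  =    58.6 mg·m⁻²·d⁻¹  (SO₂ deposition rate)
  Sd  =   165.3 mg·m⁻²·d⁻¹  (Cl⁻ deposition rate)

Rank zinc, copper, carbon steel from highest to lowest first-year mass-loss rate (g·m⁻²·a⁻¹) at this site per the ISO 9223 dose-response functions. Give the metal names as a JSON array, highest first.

zinc: temperature factor f = -0.071·(15.4) = -1.0934
  SO₂ term: 0.0129·58.6^0.44·exp(0.046·51-1.0934) = 0.2707
  Sd branch = 0.0175·Sd^0.57·e^(0.008·RH+0.085·T) = 4.191 μm/a
  r_corr = 0.2707 + 4.191 = 4.461 μm/a
  mass loss = 4.461 μm/a × 7.14 g/cm³ = 31.85 g·m⁻²·a⁻¹
copper: temperature factor f = -0.080·(15.4) = -1.2320
  SO₂ term: 0.0053·58.6^0.26·exp(0.059·51-1.2320) = 0.0903
  Cl⁻ term: 0.01025·165.3^0.27·exp(0.036·51+0.049·25.4) = 0.8862
  sum: 0.0903 + 0.8862 → r_corr = 0.9765 μm/a
  mass loss = 0.9765 μm/a × 8.96 g/cm³ = 8.75 g·m⁻²·a⁻¹
carbon steel: f(T) = -0.054·(T−10) [T>10 °C] = -0.8316
  Pd branch = 1.77·Pd^0.52·e^(0.02·RH+f) = 17.75 μm/a
  Sd branch = 0.102·Sd^0.62·e^(0.033·RH+0.04·T) = 35.98 μm/a
  sum: 17.75 + 35.98 → r_corr = 53.73 μm/a
  mass loss = 53.73 μm/a × 7.85 g/cm³ = 421.8 g·m⁻²·a⁻¹
Ordering by g·m⁻²·a⁻¹: carbon steel (422) > zinc (31.9) > copper (8.75)

["carbon steel", "zinc", "copper"]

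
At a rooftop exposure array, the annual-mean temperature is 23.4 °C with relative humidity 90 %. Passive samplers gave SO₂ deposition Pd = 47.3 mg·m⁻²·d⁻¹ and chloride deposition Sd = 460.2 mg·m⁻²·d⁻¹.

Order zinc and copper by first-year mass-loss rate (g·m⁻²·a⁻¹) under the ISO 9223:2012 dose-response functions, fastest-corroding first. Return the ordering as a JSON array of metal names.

["zinc", "copper"]

zinc: T>10 °C ⇒ hinge -0.071·(23.4−10) = -0.9514
  Pd branch = 0.0129·Pd^0.44·e^(0.046·RH+f) = 1.707 μm/a
  Cl⁻ term: 0.0175·460.2^0.57·exp(0.008·90+0.085·23.4) = 8.658
  r_corr = 1.707 + 8.658 = 10.37 μm/a
  mass loss = 10.37 μm/a × 7.14 g/cm³ = 74.01 g·m⁻²·a⁻¹
copper: T>10 °C ⇒ hinge -0.080·(23.4−10) = -1.0720
  SO₂ term: 0.0053·47.3^0.26·exp(0.059·90-1.0720) = 1.001
  Sd branch = 0.01025·Sd^0.27·e^(0.036·RH+0.049·T) = 4.313 μm/a
  r_corr = 1.001 + 4.313 = 5.314 μm/a
  mass loss = 5.314 μm/a × 8.96 g/cm³ = 47.61 g·m⁻²·a⁻¹
Ordering by g·m⁻²·a⁻¹: zinc (74) > copper (47.6)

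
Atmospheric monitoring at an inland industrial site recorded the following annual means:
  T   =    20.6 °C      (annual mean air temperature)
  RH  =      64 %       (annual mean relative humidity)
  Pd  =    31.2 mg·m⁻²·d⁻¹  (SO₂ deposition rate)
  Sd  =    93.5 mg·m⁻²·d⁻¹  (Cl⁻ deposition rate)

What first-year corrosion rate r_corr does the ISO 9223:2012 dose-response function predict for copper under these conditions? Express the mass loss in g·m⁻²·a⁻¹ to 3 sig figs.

r_corr = 10.8 g·m⁻²·a⁻¹

copper: T>10 °C ⇒ hinge -0.080·(20.6−10) = -0.8480
  Pd branch = 0.0053·Pd^0.26·e^(0.059·RH+f) = 0.2423 μm/a
  Sd branch = 0.01025·Sd^0.27·e^(0.036·RH+0.049·T) = 0.959 μm/a
  r_corr = 0.2423 + 0.959 = 1.201 μm/a
Convert to mass loss: 1.201 μm/a × 8.96 g/cm³ = 10.76 g·m⁻²·a⁻¹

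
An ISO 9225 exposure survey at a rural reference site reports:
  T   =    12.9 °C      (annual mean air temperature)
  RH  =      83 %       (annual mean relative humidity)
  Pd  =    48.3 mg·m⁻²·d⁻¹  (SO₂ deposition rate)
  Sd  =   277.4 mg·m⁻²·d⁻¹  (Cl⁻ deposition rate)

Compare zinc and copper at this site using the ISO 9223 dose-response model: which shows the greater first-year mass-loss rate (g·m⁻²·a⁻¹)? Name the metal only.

zinc

zinc: temperature factor f = -0.071·(2.9) = -0.2059
  SO₂ term: 0.0129·48.3^0.44·exp(0.046·83-0.2059) = 2.632
  Sd branch = 0.0175·Sd^0.57·e^(0.008·RH+0.085·T) = 2.513 μm/a
  sum: 2.632 + 2.513 → r_corr = 5.145 μm/a
  mass loss = 5.145 μm/a × 7.14 g/cm³ = 36.73 g·m⁻²·a⁻¹
copper: temperature factor f = -0.080·(2.9) = -0.2320
  Pd branch = 0.0053·Pd^0.26·e^(0.059·RH+f) = 1.542 μm/a
  Cl⁻ term: 0.01025·277.4^0.27·exp(0.036·83+0.049·12.9) = 1.748
  sum: 1.542 + 1.748 → r_corr = 3.29 μm/a
  mass loss = 3.29 μm/a × 8.96 g/cm³ = 29.48 g·m⁻²·a⁻¹
Ordering by g·m⁻²·a⁻¹: zinc (36.7) > copper (29.5)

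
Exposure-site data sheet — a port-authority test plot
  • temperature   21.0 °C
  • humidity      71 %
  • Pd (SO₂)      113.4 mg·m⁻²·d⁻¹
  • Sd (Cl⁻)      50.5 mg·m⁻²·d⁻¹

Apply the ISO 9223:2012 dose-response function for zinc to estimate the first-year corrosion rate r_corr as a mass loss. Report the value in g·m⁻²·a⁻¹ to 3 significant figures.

zinc: temperature factor f = -0.071·(11.0) = -0.7810
  sulphur-dioxide contribution → 1.241 μm/a
  chloride contribution → 1.721 μm/a
  total first-year rate 2.962 μm/a
Convert to mass loss: 2.962 μm/a × 7.14 g/cm³ = 21.15 g·m⁻²·a⁻¹

r_corr = 21.2 g·m⁻²·a⁻¹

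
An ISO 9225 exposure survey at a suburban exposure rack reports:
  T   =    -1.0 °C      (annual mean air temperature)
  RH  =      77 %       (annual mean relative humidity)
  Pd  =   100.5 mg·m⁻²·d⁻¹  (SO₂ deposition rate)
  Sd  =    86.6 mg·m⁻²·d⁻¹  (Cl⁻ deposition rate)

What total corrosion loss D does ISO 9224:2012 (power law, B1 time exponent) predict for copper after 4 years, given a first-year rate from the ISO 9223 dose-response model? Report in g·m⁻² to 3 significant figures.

D(4) = 21.1 g·m⁻²

copper: T≤10 °C ⇒ hinge +0.126·(-1.0−10) = -1.3860
  Pd branch = 0.0053·Pd^0.26·e^(0.059·RH+f) = 0.413 μm/a
  Cl⁻ term: 0.01025·86.6^0.27·exp(0.036·77+0.049·-1.0) = 0.5205
  sum: 0.413 + 0.5205 → r_corr = 0.9335 μm/a
ISO 9224: D(t) = r_corr · t^b with b = 0.667 (copper, B1)
  D(4) = 0.9335 × 4^0.667 = 0.9335 × 2.521 = 2.353 μm
  Mass loss = 2.353 μm × 8.96 g/cm³ = 21.09 g·m⁻²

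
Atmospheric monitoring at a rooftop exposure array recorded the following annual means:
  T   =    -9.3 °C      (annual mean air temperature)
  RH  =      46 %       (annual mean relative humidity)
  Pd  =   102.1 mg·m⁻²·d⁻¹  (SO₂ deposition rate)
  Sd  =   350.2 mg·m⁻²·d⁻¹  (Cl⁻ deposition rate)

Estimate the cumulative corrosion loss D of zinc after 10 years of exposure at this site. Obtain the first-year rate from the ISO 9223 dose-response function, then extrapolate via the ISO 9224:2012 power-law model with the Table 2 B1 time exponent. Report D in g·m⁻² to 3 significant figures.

D(10) = 33.3 g·m⁻²

zinc: T≤10 °C ⇒ hinge +0.038·(-9.3−10) = -0.7334
  sulphur-dioxide contribution → 0.3936 μm/a
  chloride contribution → 0.3235 μm/a
  ⇒ r_corr(zinc) = 0.717 μm/a
Long-term exponent b (ISO 9224 Table 2, B1) = 0.813
  D(10) = 0.717 × 10^0.813 = 0.717 × 6.501 = 4.662 μm
  Mass loss = 4.662 μm × 7.14 g/cm³ = 33.28 g·m⁻²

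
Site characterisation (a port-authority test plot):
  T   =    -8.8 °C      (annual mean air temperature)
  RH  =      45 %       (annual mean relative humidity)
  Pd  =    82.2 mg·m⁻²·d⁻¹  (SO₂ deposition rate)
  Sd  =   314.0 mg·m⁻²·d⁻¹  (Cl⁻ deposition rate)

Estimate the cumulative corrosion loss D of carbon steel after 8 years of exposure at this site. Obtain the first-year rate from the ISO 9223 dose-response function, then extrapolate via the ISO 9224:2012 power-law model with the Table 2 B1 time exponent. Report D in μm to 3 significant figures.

D(8) = 40.8 μm

carbon steel: f(T) = +0.150·(T−10) [T≤10 °C] = -2.8200
  Pd branch = 1.77·Pd^0.52·e^(0.02·RH+f) = 2.57 μm/a
  Sd branch = 0.102·Sd^0.62·e^(0.033·RH+0.04·T) = 11.19 μm/a
  r_corr = 2.57 + 11.19 = 13.76 μm/a
Long-term exponent b (ISO 9224 Table 2, B1) = 0.523
  D(8) = 13.76 × 8^0.523 = 13.76 × 2.967 = 40.82 μm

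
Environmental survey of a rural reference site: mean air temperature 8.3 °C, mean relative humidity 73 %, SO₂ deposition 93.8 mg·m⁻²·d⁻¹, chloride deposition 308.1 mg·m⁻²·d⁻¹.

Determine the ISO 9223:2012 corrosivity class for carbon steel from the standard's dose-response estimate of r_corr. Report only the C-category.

C5

carbon steel: f(T) = +0.150·(T−10) [T≤10 °C] = -0.2550
  SO₂ term: 1.77·93.8^0.52·exp(0.02·73-0.2550) = 62.64
  Sd branch = 0.102·Sd^0.62·e^(0.033·RH+0.04·T) = 55.21 μm/a
  r_corr = 62.64 + 55.21 = 117.8 μm/a
118 μm/a falls in (80, 200] for carbon steel → category C5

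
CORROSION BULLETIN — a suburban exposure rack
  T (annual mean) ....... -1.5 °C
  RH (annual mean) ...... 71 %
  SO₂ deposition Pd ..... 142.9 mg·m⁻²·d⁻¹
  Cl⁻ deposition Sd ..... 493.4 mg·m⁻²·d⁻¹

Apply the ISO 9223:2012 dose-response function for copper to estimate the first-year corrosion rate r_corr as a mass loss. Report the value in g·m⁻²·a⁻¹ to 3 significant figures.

copper: T≤10 °C ⇒ hinge +0.126·(-1.5−10) = -1.4490
  Pd branch = 0.0053·Pd^0.26·e^(0.059·RH+f) = 0.2982 μm/a
  Cl⁻ term: 0.01025·493.4^0.27·exp(0.036·71+0.049·-1.5) = 0.6547
  sum: 0.2982 + 0.6547 → r_corr = 0.9529 μm/a
Convert to mass loss: 0.9529 μm/a × 8.96 g/cm³ = 8.538 g·m⁻²·a⁻¹

r_corr = 8.54 g·m⁻²·a⁻¹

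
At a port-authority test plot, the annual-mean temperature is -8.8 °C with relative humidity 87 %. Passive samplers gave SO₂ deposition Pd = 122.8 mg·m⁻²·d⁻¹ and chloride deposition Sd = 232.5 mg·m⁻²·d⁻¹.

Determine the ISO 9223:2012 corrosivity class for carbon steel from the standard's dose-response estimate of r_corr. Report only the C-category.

carbon steel: T≤10 °C ⇒ hinge +0.150·(-8.8−10) = -2.8200
  SO₂ term: 1.77·122.8^0.52·exp(0.02·87-2.8200) = 7.334
  Cl⁻ term: 0.102·232.5^0.62·exp(0.033·87+0.04·-8.8) = 37.13
  sum: 7.334 + 37.13 → r_corr = 44.47 μm/a
Category bounds: 25…50 μm/a bracket r_corr ⇒ C3

C3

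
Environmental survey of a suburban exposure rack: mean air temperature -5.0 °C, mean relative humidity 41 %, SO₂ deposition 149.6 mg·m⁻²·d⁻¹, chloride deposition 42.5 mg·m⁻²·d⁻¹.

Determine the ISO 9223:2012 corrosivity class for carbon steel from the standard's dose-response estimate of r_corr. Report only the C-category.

carbon steel: T≤10 °C ⇒ hinge +0.150·(-5.0−10) = -2.2500
  Pd branch = 1.77·Pd^0.52·e^(0.02·RH+f) = 5.727 μm/a
  Cl⁻ term: 0.102·42.5^0.62·exp(0.033·41+0.04·-5.0) = 3.303
  r_corr = 5.727 + 3.303 = 9.03 μm/a
ISO 9223 Table 2 (carbon steel): 1.3 < 9.03 ≤ 25 μm/a ⇒ C2

C2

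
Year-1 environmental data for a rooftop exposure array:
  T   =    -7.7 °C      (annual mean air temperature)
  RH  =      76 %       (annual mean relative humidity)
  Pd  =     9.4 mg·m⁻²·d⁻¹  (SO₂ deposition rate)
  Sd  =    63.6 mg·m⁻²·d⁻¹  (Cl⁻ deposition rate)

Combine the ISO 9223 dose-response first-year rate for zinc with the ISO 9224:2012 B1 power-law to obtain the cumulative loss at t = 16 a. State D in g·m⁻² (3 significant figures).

zinc: temperature factor f = +0.038·(-17.7) = -0.6726
  Pd branch = 0.0129·Pd^0.44·e^(0.046·RH+f) = 0.582 μm/a
  Sd branch = 0.0175·Sd^0.57·e^(0.008·RH+0.085·T) = 0.1782 μm/a
  sum: 0.582 + 0.1782 → r_corr = 0.7602 μm/a
ISO 9224: D(t) = r_corr · t^b with b = 0.813 (zinc, B1)
  D(16) = 0.7602 × 16^0.813 = 0.7602 × 9.527 = 7.242 μm
  Mass loss = 7.242 μm × 7.14 g/cm³ = 51.71 g·m⁻²

D(16) = 51.7 g·m⁻²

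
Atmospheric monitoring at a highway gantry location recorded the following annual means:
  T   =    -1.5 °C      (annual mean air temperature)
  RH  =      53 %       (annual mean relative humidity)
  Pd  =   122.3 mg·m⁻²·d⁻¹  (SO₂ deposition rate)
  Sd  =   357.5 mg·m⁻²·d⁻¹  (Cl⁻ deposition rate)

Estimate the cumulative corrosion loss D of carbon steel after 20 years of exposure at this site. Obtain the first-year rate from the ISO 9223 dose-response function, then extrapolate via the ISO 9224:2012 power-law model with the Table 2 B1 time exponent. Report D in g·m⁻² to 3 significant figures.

D(20) = 1.21e+03 g·m⁻²

carbon steel: T≤10 °C ⇒ hinge +0.150·(-1.5−10) = -1.7250
  Pd branch = 1.77·Pd^0.52·e^(0.02·RH+f) = 11.08 μm/a
  Sd branch = 0.102·Sd^0.62·e^(0.033·RH+0.04·T) = 21.14 μm/a
  r_corr = 11.08 + 21.14 = 32.22 μm/a
Power-law: D(20) = r_corr · 20^0.523
  D(20) = 32.22 × 20^0.523 = 32.22 × 4.791 = 154.4 μm
  Mass loss = 154.4 μm × 7.85 g/cm³ = 1212 g·m⁻²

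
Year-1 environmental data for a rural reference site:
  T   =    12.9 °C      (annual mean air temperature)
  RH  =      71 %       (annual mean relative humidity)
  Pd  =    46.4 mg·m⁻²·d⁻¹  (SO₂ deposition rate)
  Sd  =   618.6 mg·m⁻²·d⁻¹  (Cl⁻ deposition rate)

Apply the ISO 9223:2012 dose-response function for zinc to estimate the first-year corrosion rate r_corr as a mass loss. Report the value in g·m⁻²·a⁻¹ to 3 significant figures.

r_corr = 36.4 g·m⁻²·a⁻¹

zinc: f(T) = -0.071·(T−10) [T>10 °C] = -0.2059
  SO₂ term: 0.0129·46.4^0.44·exp(0.046·71-0.2059) = 1.489
  Sd branch = 0.0175·Sd^0.57·e^(0.008·RH+0.085·T) = 3.606 μm/a
  sum: 1.489 + 3.606 → r_corr = 5.095 μm/a
Convert to mass loss: 5.095 μm/a × 7.14 g/cm³ = 36.38 g·m⁻²·a⁻¹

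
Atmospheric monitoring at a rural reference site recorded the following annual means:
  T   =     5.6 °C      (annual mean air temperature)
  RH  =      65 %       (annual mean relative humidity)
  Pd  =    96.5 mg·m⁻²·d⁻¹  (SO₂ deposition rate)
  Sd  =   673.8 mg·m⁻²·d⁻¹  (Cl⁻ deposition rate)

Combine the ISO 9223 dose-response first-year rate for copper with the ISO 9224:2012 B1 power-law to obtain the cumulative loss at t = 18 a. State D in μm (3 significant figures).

copper: f(T) = +0.126·(T−10) [T≤10 °C] = -0.5544
  sulphur-dioxide contribution → 0.4624 μm/a
  chloride contribution → 0.8125 μm/a
  total first-year rate 1.275 μm/a
Long-term exponent b (ISO 9224 Table 2, B1) = 0.667
  D(18) = 1.275 × 18^0.667 = 1.275 × 6.875 = 8.765 μm

D(18) = 8.76 μm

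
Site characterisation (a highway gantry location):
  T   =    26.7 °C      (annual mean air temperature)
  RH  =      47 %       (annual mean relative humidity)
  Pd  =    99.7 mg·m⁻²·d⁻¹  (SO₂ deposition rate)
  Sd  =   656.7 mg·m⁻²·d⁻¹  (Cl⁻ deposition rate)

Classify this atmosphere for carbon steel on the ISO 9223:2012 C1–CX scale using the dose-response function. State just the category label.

C5

carbon steel: temperature factor f = -0.054·(16.7) = -0.9018
  SO₂ term: 1.77·99.7^0.52·exp(0.02·47-0.9018) = 20.13
  Sd branch = 0.102·Sd^0.62·e^(0.033·RH+0.04·T) = 78.12 μm/a
  sum: 20.13 + 78.12 → r_corr = 98.26 μm/a
ISO 9223 Table 2 (carbon steel): 80 < 98.3 ≤ 200 μm/a ⇒ C5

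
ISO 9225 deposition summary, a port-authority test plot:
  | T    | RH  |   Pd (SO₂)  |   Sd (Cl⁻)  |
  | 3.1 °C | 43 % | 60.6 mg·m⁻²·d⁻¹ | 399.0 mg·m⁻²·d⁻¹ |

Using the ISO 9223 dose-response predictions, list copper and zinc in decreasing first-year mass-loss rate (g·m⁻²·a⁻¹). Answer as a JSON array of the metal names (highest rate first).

["zinc", "copper"]

copper: T≤10 °C ⇒ hinge +0.126·(3.1−10) = -0.8694
  SO₂ term: 0.0053·60.6^0.26·exp(0.059·43-0.8694) = 0.08165
  Sd branch = 0.01025·Sd^0.27·e^(0.036·RH+0.049·T) = 0.2826 μm/a
  sum: 0.08165 + 0.2826 → r_corr = 0.3643 μm/a
  mass loss = 0.3643 μm/a × 8.96 g/cm³ = 3.264 g·m⁻²·a⁻¹
zinc: T≤10 °C ⇒ hinge +0.038·(3.1−10) = -0.2622
  Pd branch = 0.0129·Pd^0.44·e^(0.046·RH+f) = 0.4366 μm/a
  Cl⁻ term: 0.0175·399.0^0.57·exp(0.008·43+0.085·3.1) = 0.9759
  r_corr = 0.4366 + 0.9759 = 1.413 μm/a
  mass loss = 1.413 μm/a × 7.14 g/cm³ = 10.09 g·m⁻²·a⁻¹
Ordering by g·m⁻²·a⁻¹: zinc (10.1) > copper (3.26)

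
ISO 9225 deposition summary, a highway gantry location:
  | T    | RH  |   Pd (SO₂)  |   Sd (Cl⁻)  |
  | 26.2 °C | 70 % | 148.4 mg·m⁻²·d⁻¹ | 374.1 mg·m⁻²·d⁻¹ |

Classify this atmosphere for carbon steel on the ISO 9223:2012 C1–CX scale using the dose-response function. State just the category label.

C5

carbon steel: f(T) = -0.054·(T−10) [T>10 °C] = -0.8748
  Pd branch = 1.77·Pd^0.52·e^(0.02·RH+f) = 40.29 μm/a
  Cl⁻ term: 0.102·374.1^0.62·exp(0.033·70+0.04·26.2) = 115.4
  sum: 40.29 + 115.4 → r_corr = 155.7 μm/a
156 μm/a falls in (80, 200] for carbon steel → category C5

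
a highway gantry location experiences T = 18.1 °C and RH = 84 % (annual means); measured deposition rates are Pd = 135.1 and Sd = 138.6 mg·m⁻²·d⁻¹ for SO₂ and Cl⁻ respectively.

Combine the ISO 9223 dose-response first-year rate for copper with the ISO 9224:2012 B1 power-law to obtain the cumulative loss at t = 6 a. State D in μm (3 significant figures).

D(6) = 11.1 μm

copper: f(T) = -0.080·(T−10) [T>10 °C] = -0.6480
  Pd branch = 0.0053·Pd^0.26·e^(0.059·RH+f) = 1.41 μm/a
  Sd branch = 0.01025·Sd^0.27·e^(0.036·RH+0.049·T) = 1.939 μm/a
  sum: 1.41 + 1.939 → r_corr = 3.348 μm/a
Long-term exponent b (ISO 9224 Table 2, B1) = 0.667
  D(6) = 3.348 × 6^0.667 = 3.348 × 3.304 = 11.06 μm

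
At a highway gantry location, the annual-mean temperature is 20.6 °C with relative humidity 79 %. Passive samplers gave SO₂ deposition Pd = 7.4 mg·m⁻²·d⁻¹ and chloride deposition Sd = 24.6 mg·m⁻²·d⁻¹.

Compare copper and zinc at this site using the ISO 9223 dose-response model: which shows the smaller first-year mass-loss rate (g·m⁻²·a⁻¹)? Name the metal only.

copper: f(T) = -0.080·(T−10) [T>10 °C] = -0.8480
  Pd branch = 0.0053·Pd^0.26·e^(0.059·RH+f) = 0.4039 μm/a
  Sd branch = 0.01025·Sd^0.27·e^(0.036·RH+0.049·T) = 1.148 μm/a
  sum: 0.4039 + 1.148 → r_corr = 1.551 μm/a
  mass loss = 1.551 μm/a × 8.96 g/cm³ = 13.9 g·m⁻²·a⁻¹
zinc: T>10 °C ⇒ hinge -0.071·(20.6−10) = -0.7526
  SO₂ term: 0.0129·7.4^0.44·exp(0.046·79-0.7526) = 0.5552
  Cl⁻ term: 0.0175·24.6^0.57·exp(0.008·79+0.085·20.6) = 1.177
  r_corr = 0.5552 + 1.177 = 1.732 μm/a
  mass loss = 1.732 μm/a × 7.14 g/cm³ = 12.37 g·m⁻²·a⁻¹
Ordering by g·m⁻²·a⁻¹: copper (13.9) > zinc (12.4)

zinc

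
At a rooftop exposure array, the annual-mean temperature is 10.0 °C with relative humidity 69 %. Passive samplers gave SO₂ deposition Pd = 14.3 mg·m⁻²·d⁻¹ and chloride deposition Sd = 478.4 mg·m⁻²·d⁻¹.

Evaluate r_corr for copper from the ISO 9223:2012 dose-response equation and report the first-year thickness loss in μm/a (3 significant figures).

copper: T≤10 °C ⇒ hinge +0.126·(10.0−10) = +0.0000
  Pd branch = 0.0053·Pd^0.26·e^(0.059·RH+f) = 0.6204 μm/a
  Sd branch = 0.01025·Sd^0.27·e^(0.036·RH+0.049·T) = 1.061 μm/a
  r_corr = 0.6204 + 1.061 = 1.682 μm/a

r_corr = 1.68 μm/a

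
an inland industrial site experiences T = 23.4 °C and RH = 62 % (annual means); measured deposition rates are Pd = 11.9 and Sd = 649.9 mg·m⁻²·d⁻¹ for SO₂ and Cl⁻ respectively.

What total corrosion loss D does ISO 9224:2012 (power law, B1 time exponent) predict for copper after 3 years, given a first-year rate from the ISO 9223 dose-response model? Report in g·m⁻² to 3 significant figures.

D(3) = 34.7 g·m⁻²

copper: T>10 °C ⇒ hinge -0.080·(23.4−10) = -1.0720
  Pd branch = 0.0053·Pd^0.26·e^(0.059·RH+f) = 0.134 μm/a
  Sd branch = 0.01025·Sd^0.27·e^(0.036·RH+0.049·T) = 1.728 μm/a
  r_corr = 0.134 + 1.728 = 1.862 μm/a
Power-law: D(3) = r_corr · 3^0.667
  D(3) = 1.862 × 3^0.667 = 1.862 × 2.081 = 3.874 μm
  Mass loss = 3.874 μm × 8.96 g/cm³ = 34.71 g·m⁻²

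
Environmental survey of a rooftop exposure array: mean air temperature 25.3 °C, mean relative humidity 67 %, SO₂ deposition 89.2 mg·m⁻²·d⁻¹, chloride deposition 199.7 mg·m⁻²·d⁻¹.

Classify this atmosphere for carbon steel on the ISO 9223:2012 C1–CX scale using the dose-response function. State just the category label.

C5

carbon steel: T>10 °C ⇒ hinge -0.054·(25.3−10) = -0.8262
  Pd branch = 1.77·Pd^0.52·e^(0.02·RH+f) = 30.57 μm/a
  Sd branch = 0.102·Sd^0.62·e^(0.033·RH+0.04·T) = 68.32 μm/a
  r_corr = 30.57 + 68.32 = 98.89 μm/a
Category bounds: 80…200 μm/a bracket r_corr ⇒ C5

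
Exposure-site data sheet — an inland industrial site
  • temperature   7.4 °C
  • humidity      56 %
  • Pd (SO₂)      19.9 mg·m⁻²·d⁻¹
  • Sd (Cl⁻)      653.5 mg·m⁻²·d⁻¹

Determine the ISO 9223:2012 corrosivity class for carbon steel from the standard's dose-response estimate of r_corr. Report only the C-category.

C4

carbon steel: temperature factor f = +0.150·(-2.6) = -0.3900
  Pd branch = 1.77·Pd^0.52·e^(0.02·RH+f) = 17.39 μm/a
  Cl⁻ term: 0.102·653.5^0.62·exp(0.033·56+0.04·7.4) = 48.44
  r_corr = 17.39 + 48.44 = 65.83 μm/a
ISO 9223 Table 2 (carbon steel): 50 < 65.8 ≤ 80 μm/a ⇒ C4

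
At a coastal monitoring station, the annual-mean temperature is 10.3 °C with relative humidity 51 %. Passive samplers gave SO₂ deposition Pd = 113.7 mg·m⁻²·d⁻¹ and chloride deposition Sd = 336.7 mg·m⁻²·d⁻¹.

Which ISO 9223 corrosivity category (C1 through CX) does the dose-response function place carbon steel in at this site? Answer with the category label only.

carbon steel: T>10 °C ⇒ hinge -0.054·(10.3−10) = -0.0162
  SO₂ term: 1.77·113.7^0.52·exp(0.02·51-0.0162) = 56.61
  Sd branch = 0.102·Sd^0.62·e^(0.033·RH+0.04·T) = 30.57 μm/a
  sum: 56.61 + 30.57 → r_corr = 87.19 μm/a
ISO 9223 Table 2 (carbon steel): 80 < 87.2 ≤ 200 μm/a ⇒ C5

C5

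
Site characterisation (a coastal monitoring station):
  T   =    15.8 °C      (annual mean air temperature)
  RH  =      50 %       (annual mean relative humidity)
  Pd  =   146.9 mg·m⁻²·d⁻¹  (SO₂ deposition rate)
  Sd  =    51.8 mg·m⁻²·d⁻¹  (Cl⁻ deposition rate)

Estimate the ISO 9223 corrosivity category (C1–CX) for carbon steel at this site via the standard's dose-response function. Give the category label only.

C4

carbon steel: T>10 °C ⇒ hinge -0.054·(15.8−10) = -0.3132
  SO₂ term: 1.77·146.9^0.52·exp(0.02·50-0.3132) = 47.11
  Sd branch = 0.102·Sd^0.62·e^(0.033·RH+0.04·T) = 11.55 μm/a
  r_corr = 47.11 + 11.55 = 58.66 μm/a
ISO 9223 Table 2 (carbon steel): 50 < 58.7 ≤ 80 μm/a ⇒ C4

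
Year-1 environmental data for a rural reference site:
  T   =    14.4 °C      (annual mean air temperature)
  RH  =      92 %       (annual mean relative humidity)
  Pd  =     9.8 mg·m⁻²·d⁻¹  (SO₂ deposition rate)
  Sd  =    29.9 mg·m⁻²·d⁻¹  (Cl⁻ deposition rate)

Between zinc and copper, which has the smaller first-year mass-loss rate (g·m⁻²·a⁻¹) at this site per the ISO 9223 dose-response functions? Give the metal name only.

zinc

zinc: f(T) = -0.071·(T−10) [T>10 °C] = -0.3124
  sulphur-dioxide contribution → 1.774 μm/a
  chloride contribution → 0.8618 μm/a
  total first-year rate 2.636 μm/a
  mass loss = 2.636 μm/a × 7.14 g/cm³ = 18.82 g·m⁻²·a⁻¹
copper: T>10 °C ⇒ hinge -0.080·(14.4−10) = -0.3520
  sulphur-dioxide contribution → 1.536 μm/a
  chloride contribution → 1.426 μm/a
  ⇒ r_corr(copper) = 2.962 μm/a
  mass loss = 2.962 μm/a × 8.96 g/cm³ = 26.54 g·m⁻²·a⁻¹
Ordering by g·m⁻²·a⁻¹: copper (26.5) > zinc (18.8)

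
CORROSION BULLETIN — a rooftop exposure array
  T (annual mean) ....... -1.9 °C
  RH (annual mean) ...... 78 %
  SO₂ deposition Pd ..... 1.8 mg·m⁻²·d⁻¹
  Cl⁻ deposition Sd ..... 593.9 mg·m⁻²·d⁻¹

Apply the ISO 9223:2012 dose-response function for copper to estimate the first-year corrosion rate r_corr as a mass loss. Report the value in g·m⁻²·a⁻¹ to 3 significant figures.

copper: temperature factor f = +0.126·(-11.9) = -1.4994
  Pd branch = 0.0053·Pd^0.26·e^(0.059·RH+f) = 0.1374 μm/a
  Cl⁻ term: 0.01025·593.9^0.27·exp(0.036·78+0.049·-1.9) = 0.8683
  sum: 0.1374 + 0.8683 → r_corr = 1.006 μm/a
Convert to mass loss: 1.006 μm/a × 8.96 g/cm³ = 9.012 g·m⁻²·a⁻¹

r_corr = 9.01 g·m⁻²·a⁻¹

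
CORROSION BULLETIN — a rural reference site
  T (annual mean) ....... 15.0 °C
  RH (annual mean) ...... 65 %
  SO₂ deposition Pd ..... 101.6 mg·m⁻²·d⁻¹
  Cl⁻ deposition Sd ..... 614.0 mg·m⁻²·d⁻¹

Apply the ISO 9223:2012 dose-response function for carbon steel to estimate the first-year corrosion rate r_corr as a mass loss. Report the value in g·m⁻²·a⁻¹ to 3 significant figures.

r_corr = 1.10e+03 g·m⁻²·a⁻¹

carbon steel: f(T) = -0.054·(T−10) [T>10 °C] = -0.2700
  sulphur-dioxide contribution → 54.81 μm/a
  chloride contribution → 85 μm/a
  total first-year rate 139.8 μm/a
Convert to mass loss: 139.8 μm/a × 7.85 g/cm³ = 1098 g·m⁻²·a⁻¹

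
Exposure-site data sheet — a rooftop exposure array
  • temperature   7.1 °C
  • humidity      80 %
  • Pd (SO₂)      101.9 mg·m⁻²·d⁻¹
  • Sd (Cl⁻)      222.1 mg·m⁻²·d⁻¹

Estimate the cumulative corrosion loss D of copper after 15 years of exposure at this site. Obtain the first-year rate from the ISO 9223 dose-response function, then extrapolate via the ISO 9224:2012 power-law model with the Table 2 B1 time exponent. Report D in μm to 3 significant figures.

copper: temperature factor f = +0.126·(-2.9) = -0.3654
  sulphur-dioxide contribution → 1.373 μm/a
  chloride contribution → 1.112 μm/a
  ⇒ r_corr(copper) = 2.485 μm/a
Long-term exponent b (ISO 9224 Table 2, B1) = 0.667
  D(15) = 2.485 × 15^0.667 = 2.485 × 6.088 = 15.13 μm

D(15) = 15.1 μm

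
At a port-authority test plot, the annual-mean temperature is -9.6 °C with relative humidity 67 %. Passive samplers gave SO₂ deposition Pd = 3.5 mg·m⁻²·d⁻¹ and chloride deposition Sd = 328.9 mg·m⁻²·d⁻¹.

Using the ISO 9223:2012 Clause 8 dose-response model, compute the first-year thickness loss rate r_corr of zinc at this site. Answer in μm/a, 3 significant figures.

zinc: f(T) = +0.038·(T−10) [T≤10 °C] = -0.7448
  SO₂ term: 0.0129·3.5^0.44·exp(0.046·67-0.7448) = 0.2317
  Cl⁻ term: 0.0175·328.9^0.57·exp(0.008·67+0.085·-9.6) = 0.3599
  sum: 0.2317 + 0.3599 → r_corr = 0.5916 μm/a

r_corr = 0.592 μm/a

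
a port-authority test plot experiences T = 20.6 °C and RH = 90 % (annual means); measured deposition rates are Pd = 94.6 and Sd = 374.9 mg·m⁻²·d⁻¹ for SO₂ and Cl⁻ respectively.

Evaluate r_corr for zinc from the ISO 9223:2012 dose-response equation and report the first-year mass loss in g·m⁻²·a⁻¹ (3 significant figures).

r_corr = 63.5 g·m⁻²·a⁻¹

zinc: T>10 °C ⇒ hinge -0.071·(20.6−10) = -0.7526
  SO₂ term: 0.0129·94.6^0.44·exp(0.046·90-0.7526) = 2.826
  Cl⁻ term: 0.0175·374.9^0.57·exp(0.008·90+0.085·20.6) = 6.072
  r_corr = 2.826 + 6.072 = 8.897 μm/a
Convert to mass loss: 8.897 μm/a × 7.14 g/cm³ = 63.53 g·m⁻²·a⁻¹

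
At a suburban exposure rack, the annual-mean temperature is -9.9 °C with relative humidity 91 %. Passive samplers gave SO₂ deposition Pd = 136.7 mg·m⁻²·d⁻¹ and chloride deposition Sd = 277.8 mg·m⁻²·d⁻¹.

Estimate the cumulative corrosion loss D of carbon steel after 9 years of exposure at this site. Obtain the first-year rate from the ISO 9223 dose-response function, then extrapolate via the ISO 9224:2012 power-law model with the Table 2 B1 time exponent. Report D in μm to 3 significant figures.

D(9) = 165 μm

carbon steel: T≤10 °C ⇒ hinge +0.150·(-9.9−10) = -2.9850
  Pd branch = 1.77·Pd^0.52·e^(0.02·RH+f) = 7.122 μm/a
  Sd branch = 0.102·Sd^0.62·e^(0.033·RH+0.04·T) = 45.28 μm/a
  r_corr = 7.122 + 45.28 = 52.4 μm/a
Long-term exponent b (ISO 9224 Table 2, B1) = 0.523
  D(9) = 52.4 × 9^0.523 = 52.4 × 3.156 = 165.4 μm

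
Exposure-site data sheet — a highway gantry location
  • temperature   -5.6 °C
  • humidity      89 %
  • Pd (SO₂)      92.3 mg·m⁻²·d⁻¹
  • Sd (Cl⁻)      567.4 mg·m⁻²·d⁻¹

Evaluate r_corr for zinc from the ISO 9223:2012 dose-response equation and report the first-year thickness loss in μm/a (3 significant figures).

r_corr = 3.95 μm/a

zinc: T≤10 °C ⇒ hinge +0.038·(-5.6−10) = -0.5928
  Pd branch = 0.0129·Pd^0.44·e^(0.046·RH+f) = 3.132 μm/a
  Cl⁻ term: 0.0175·567.4^0.57·exp(0.008·89+0.085·-5.6) = 0.8227
  r_corr = 3.132 + 0.8227 = 3.955 μm/a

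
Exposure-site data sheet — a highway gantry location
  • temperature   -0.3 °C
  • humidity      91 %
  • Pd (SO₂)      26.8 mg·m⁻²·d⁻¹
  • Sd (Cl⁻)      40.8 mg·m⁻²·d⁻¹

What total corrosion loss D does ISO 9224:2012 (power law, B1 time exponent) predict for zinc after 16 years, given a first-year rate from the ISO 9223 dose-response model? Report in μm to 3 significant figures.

zinc: T≤10 °C ⇒ hinge +0.038·(-0.3−10) = -0.3914
  sulphur-dioxide contribution → 2.437 μm/a
  chloride contribution → 0.2926 μm/a
  total first-year rate 2.73 μm/a
Power-law: D(16) = r_corr · 16^0.813
  D(16) = 2.73 × 16^0.813 = 2.73 × 9.527 = 26.01 μm

D(16) = 26.0 μm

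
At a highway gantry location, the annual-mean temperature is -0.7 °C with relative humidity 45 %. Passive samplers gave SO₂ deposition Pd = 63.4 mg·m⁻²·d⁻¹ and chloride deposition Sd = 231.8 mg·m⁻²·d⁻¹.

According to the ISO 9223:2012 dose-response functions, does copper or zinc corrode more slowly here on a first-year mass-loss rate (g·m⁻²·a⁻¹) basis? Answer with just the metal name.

copper: temperature factor f = +0.126·(-10.7) = -1.3482
  Pd branch = 0.0053·Pd^0.26·e^(0.059·RH+f) = 0.05759 μm/a
  Cl⁻ term: 0.01025·231.8^0.27·exp(0.036·45+0.049·-0.7) = 0.2178
  sum: 0.05759 + 0.2178 → r_corr = 0.2753 μm/a
  mass loss = 0.2753 μm/a × 8.96 g/cm³ = 2.467 g·m⁻²·a⁻¹
zinc: T≤10 °C ⇒ hinge +0.038·(-0.7−10) = -0.4066
  SO₂ term: 0.0129·63.4^0.44·exp(0.046·45-0.4066) = 0.4226
  Cl⁻ term: 0.0175·231.8^0.57·exp(0.008·45+0.085·-0.7) = 0.5268
  sum: 0.4226 + 0.5268 → r_corr = 0.9494 μm/a
  mass loss = 0.9494 μm/a × 7.14 g/cm³ = 6.779 g·m⁻²·a⁻¹
Ordering by g·m⁻²·a⁻¹: zinc (6.78) > copper (2.47)

copper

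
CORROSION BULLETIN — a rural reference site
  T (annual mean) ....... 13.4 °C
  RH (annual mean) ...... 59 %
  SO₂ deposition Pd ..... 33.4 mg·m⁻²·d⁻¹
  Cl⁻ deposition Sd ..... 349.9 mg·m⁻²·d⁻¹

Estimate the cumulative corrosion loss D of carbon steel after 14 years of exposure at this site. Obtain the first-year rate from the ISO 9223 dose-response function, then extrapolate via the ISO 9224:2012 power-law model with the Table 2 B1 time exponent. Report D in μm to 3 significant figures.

D(14) = 302 μm

carbon steel: temperature factor f = -0.054·(3.4) = -0.1836
  Pd branch = 1.77·Pd^0.52·e^(0.02·RH+f) = 29.72 μm/a
  Cl⁻ term: 0.102·349.9^0.62·exp(0.033·59+0.04·13.4) = 46.15
  r_corr = 29.72 + 46.15 = 75.87 μm/a
ISO 9224: D(t) = r_corr · t^b with b = 0.523 (carbon steel, B1)
  D(14) = 75.87 × 14^0.523 = 75.87 × 3.976 = 301.7 μm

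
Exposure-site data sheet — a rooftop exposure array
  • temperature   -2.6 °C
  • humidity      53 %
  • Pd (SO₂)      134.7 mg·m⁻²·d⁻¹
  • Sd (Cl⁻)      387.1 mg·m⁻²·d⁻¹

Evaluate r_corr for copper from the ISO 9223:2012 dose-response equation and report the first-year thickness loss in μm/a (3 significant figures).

r_corr = 0.392 μm/a

copper: f(T) = +0.126·(T−10) [T≤10 °C] = -1.5876
  SO₂ term: 0.0053·134.7^0.26·exp(0.059·53-1.5876) = 0.0884
  Cl⁻ term: 0.01025·387.1^0.27·exp(0.036·53+0.049·-2.6) = 0.3039
  sum: 0.0884 + 0.3039 → r_corr = 0.3923 μm/a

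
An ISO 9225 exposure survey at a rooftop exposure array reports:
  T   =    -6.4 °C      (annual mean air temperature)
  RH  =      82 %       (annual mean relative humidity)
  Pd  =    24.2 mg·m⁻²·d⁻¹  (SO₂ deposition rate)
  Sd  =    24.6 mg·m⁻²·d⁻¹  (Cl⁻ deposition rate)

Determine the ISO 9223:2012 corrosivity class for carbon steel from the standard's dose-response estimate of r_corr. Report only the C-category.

C2

carbon steel: temperature factor f = +0.150·(-16.4) = -2.4600
  Pd branch = 1.77·Pd^0.52·e^(0.02·RH+f) = 4.087 μm/a
  Cl⁻ term: 0.102·24.6^0.62·exp(0.033·82+0.04·-6.4) = 8.61
  r_corr = 4.087 + 8.61 = 12.7 μm/a
Category bounds: 1.3…25 μm/a bracket r_corr ⇒ C2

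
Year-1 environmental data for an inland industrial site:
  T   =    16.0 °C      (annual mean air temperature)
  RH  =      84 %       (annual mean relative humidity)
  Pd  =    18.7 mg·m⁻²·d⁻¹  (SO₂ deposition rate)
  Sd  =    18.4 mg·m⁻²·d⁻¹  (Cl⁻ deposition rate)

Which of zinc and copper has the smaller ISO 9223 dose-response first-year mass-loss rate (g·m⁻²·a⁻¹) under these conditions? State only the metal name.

zinc: temperature factor f = -0.071·(6.0) = -0.4260
  Pd branch = 0.0129·Pd^0.44·e^(0.046·RH+f) = 1.456 μm/a
  Sd branch = 0.0175·Sd^0.57·e^(0.008·RH+0.085·T) = 0.7022 μm/a
  r_corr = 1.456 + 0.7022 = 2.159 μm/a
  mass loss = 2.159 μm/a × 7.14 g/cm³ = 15.41 g·m⁻²·a⁻¹
copper: T>10 °C ⇒ hinge -0.080·(16.0−10) = -0.4800
  SO₂ term: 0.0053·18.7^0.26·exp(0.059·84-0.4800) = 0.9974
  Sd branch = 0.01025·Sd^0.27·e^(0.036·RH+0.049·T) = 1.014 μm/a
  r_corr = 0.9974 + 1.014 = 2.011 μm/a
  mass loss = 2.011 μm/a × 8.96 g/cm³ = 18.02 g·m⁻²·a⁻¹
Ordering by g·m⁻²·a⁻¹: copper (18) > zinc (15.4)

zinc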